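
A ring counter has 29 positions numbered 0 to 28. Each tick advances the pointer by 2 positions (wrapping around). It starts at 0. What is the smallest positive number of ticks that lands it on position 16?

The inverse of 2 mod 29 is 15 (since 2·15 = 30 ≡ 1).
So x ≡ 15·16 = 240 ≡ 8 (mod 29).
Check: 2·8 = 16 = 0·29 + 16.

8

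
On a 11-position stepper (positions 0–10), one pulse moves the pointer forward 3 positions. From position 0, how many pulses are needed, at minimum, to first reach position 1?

4

3·4 = 12 = 1·11 + 1, so 3⁻¹ ≡ 4 (mod 11).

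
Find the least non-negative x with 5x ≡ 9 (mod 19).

17

The inverse of 5 mod 19 is 4 (since 5·4 = 20 ≡ 1).
So x ≡ 4·9 = 36 ≡ 17 (mod 19).
Check: 5·17 = 85 = 4·19 + 9.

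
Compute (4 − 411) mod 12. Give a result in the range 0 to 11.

411 mod 12 = 3 (since 34·12 = 408).
(4 − 3) mod 12 = 1.

1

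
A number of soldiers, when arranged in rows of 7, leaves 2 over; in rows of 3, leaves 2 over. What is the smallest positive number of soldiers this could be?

x ≡ 2 (mod 3) gives x ∈ {2}.
The first of these with x mod 7 = 2 is 2.

2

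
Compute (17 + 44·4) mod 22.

44·4 = 176.
176 mod 22 = 0 (since 8·22 = 176).
(17 + 0) mod 22 = 17.

17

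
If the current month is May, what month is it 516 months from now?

516 − 43·12 = 0, so 516 ≡ 0 (mod 12).
May + 0 months → May.

May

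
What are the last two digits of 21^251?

21

Successive squares of 21 mod 100: 21^1≡21, 21^2≡41, 21^4≡81, 21^8≡61, 21^16≡21, 21^32≡41, 21^64≡81, 21^128≡61.
Since 251 = 1 + 2 + 8 + 16 + 32 + 64 + 128 in binary, 21^251 ≡ 21·41·61·21·41·81·61 ≡ 21 (mod 100).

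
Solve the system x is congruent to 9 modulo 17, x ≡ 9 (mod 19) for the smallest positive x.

x ≡ 9 (mod 17) gives x ∈ {9}.
The first of these with x mod 19 = 9 is 9.

9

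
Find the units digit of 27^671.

3

Powers of 7 mod 10 repeat with period 4: 7, 9, 3, 1.
671 leaves remainder 3 on division by 4, so 27^671 ends in 3.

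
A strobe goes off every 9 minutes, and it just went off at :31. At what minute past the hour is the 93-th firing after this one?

93·9 = 837.
Dividing 837 by 60 gives quotient 13 and remainder 57.
(31 + 57) mod 60 = 28.

28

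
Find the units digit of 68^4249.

8

Powers of 8 mod 10 repeat with period 4: 8, 4, 2, 6.
4249 leaves remainder 1 on division by 4, so 68^4249 ends in 8.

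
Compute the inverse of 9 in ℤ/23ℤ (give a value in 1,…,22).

18

9·18 = 162 = 7·23 + 1, so 9⁻¹ ≡ 18 (mod 23).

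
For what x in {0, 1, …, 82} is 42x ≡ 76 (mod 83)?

The inverse of 42 mod 83 is 2 (since 42·2 = 84 ≡ 1).
So x ≡ 2·76 = 152 ≡ 69 (mod 83).
Check: 42·69 = 2898 = 34·83 + 76.

69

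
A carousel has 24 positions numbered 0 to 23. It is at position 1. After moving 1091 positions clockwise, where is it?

Dividing 1091 by 24 gives quotient 45 and remainder 11.
(1 + 11) mod 24 = 12.

12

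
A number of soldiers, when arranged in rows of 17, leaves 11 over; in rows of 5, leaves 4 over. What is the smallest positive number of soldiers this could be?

x ≡ 4 (mod 5) gives x ∈ {4, 9, 14, 19, 24, 29, 34, 39, …}.
The first of these with x mod 17 = 11 is 79.

79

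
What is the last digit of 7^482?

9

The units digit of 7^n cycles with period 4: 7, 9, 3, 1, …
482 leaves remainder 2 on division by 4, so 7^482 ends in 9.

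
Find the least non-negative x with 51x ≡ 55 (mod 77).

The inverse of 51 mod 77 is 74 (since 51·74 = 3774 ≡ 1).
So x ≡ 74·55 = 4070 ≡ 66 (mod 77).

66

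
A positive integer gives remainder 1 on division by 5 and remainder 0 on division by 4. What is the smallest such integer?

x ≡ 0 (mod 4) gives x ∈ {0, 4, 8, 12, 16}.
The first of these with x mod 5 = 1 is 16.

16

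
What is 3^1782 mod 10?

9

Powers of 3 mod 10 repeat with period 4: 3, 9, 7, 1.
1782 mod 4 = 2, so the last digit matches 3^2 = 9.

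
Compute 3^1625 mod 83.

By repeated squaring mod 83: 3^1≡3, 3^2≡9, 3^4≡81, 3^8≡4, 3^16≡16, 3^32≡7, 3^64≡49, 3^128≡77, 3^256≡36, 3^512≡51, 3^1024≡28.
1625 = 1 + 8 + 16 + 64 + 512 + 1024, so 3^1625 ≡ 3·4·16·49·51·28 ≡ 78 (mod 83).

78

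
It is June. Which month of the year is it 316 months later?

Dividing 316 by 12 gives quotient 26 and remainder 4.
June + 4 months → October.

October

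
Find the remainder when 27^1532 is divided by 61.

58

By repeated squaring mod 61: 27^1≡27, 27^2≡58, 27^4≡9, 27^8≡20, 27^16≡34, 27^32≡58, 27^64≡9, 27^128≡20, 27^256≡34, 27^512≡58, 27^1024≡9.
Since 1532 = 4 + 8 + 16 + 32 + 64 + 128 + 256 + 1024 in binary, 27^1532 ≡ 9·20·34·58·9·20·34·9 ≡ 58 (mod 61).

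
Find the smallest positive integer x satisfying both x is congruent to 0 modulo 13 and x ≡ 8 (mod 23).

169

x ≡ 0 (mod 13) gives x ∈ {0, 13, 26, 39, 52, 65, 78, 91, …}.
The first of these with x mod 23 = 8 is 169.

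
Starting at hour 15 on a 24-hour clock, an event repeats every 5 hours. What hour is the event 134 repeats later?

134·5 = 670.
670 = 27·24 + 22, so 670 mod 24 = 22.
(15 + 22) mod 24 = 13.

13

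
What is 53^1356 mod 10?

Last digits of 3^n: 3, 9, 7, 1 (period 4).
1356 mod 4 = 0, so the last digit matches 3^4 = 1.

1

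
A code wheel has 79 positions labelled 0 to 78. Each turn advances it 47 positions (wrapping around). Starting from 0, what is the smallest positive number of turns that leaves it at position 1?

47·37 = 1739 = 22·79 + 1, so 47⁻¹ ≡ 37 (mod 79).

37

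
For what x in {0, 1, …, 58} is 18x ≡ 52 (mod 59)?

The inverse of 18 mod 59 is 23 (since 18·23 = 414 ≡ 1).
So x ≡ 23·52 = 1196 ≡ 16 (mod 59).

16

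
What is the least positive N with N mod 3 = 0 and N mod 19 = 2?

Since 19·1 ≡ 1 (mod 3), take x = 2 + 19·((0−2)·1 mod 3) = 2 + 19·1 = 21.
Check: 21 mod 3 = 0, 21 mod 19 = 2.

21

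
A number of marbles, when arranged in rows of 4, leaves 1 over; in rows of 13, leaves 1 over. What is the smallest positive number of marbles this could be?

x ≡ 1 (mod 4) gives x ∈ {1}.
The first of these with x mod 13 = 1 is 1.

1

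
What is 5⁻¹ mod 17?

7

17 = 3·5 + 2
5 = 2·2 + 1
2 = 2·1 + 0
Back-substituting gives 5·7 ≡ 1 (mod 17).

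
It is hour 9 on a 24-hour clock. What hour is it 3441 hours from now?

3441 mod 24 = 9 (since 143·24 = 3432).
(9 + 9) mod 24 = 18.

18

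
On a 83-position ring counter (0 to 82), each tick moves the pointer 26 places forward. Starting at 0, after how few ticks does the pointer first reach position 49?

37

26⁻¹ ≡ 16 (mod 83) because 26·16 = 416 = 5·83 + 1.
Multiplying both sides by 16: x ≡ 16·49 = 784 ≡ 37 (mod 83).
Check: 26·37 = 962 = 11·83 + 49.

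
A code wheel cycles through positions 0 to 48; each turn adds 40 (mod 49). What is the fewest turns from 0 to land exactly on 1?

40·38 = 1520 = 31·49 + 1, so 40⁻¹ ≡ 38 (mod 49).

38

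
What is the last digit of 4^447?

Powers of 4 mod 10 repeat with period 2: 4, 6.
447 mod 2 = 1, so the last digit matches 4^1 = 4.

4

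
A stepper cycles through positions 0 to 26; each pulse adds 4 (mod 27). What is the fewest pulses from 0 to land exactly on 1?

7

4·7 = 28 = 1·27 + 1, so 4⁻¹ ≡ 7 (mod 27).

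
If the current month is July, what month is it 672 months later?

672 mod 12 = 0 (since 56·12 = 672).
July + 0 months → July.

July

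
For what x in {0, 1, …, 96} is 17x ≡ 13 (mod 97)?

The inverse of 17 mod 97 is 40 (since 17·40 = 680 ≡ 1).
So x ≡ 40·13 = 520 ≡ 35 (mod 97).

35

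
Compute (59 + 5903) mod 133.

110

Dividing 5903 by 133 gives quotient 44 and remainder 51.
(59 + 51) mod 133 = 110.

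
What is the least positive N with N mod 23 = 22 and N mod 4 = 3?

Since 4·6 ≡ 1 (mod 23), take x = 3 + 4·((22−3)·6 mod 23) = 3 + 4·22 = 91.
Check: 91 mod 23 = 22, 91 mod 4 = 3.

91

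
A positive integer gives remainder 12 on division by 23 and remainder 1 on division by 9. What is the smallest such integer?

x ≡ 1 (mod 9) gives x ∈ {1, 10, 19, 28, 37, 46, 55, 64, …}.
The first of these with x mod 23 = 12 is 127.

127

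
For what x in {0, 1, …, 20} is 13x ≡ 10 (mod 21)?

4

The inverse of 13 mod 21 is 13 (since 13·13 = 169 ≡ 1).
So x ≡ 13·10 = 130 ≡ 4 (mod 21).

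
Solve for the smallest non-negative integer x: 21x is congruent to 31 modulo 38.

25

21⁻¹ ≡ 29 (mod 38) because 21·29 = 609 = 16·38 + 1.
So x ≡ 29·31 = 899 ≡ 25 (mod 38).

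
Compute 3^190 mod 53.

By repeated squaring mod 53: 3^1≡3, 3^2≡9, 3^4≡28, 3^8≡42, 3^16≡15, 3^32≡13, 3^64≡10, 3^128≡47.
190 = 2 + 4 + 8 + 16 + 32 + 128, so 3^190 ≡ 9·28·42·15·13·47 ≡ 11 (mod 53).

11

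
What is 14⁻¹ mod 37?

8

37 = 2·14 + 9
14 = 1·9 + 5
9 = 1·5 + 4
5 = 1·4 + 1
4 = 4·1 + 0
Back-substituting gives 14·8 ≡ 1 (mod 37).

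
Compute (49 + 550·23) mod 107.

550·23 = 12650.
12650 = 118·107 + 24, so 12650 mod 107 = 24.
(49 + 24) mod 107 = 73.

73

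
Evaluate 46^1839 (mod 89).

Successive squares of 46 mod 89: 46^1≡46, 46^2≡69, 46^4≡44, 46^8≡67, 46^16≡39, 46^32≡8, 46^64≡64, 46^128≡2, 46^256≡4, 46^512≡16, 46^1024≡78.
Since 1839 = 1 + 2 + 4 + 8 + 32 + 256 + 512 + 1024 in binary, 46^1839 ≡ 46·69·44·67·8·4·16·78 ≡ 62 (mod 89).

62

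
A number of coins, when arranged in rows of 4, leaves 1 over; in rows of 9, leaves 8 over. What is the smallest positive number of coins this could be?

17

x ≡ 1 (mod 4) gives x ∈ {1, 5, 9, 13, 17}.
The first of these with x mod 9 = 8 is 17.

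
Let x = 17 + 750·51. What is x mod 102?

17

750·51 = 38250.
Dividing 38250 by 102 gives quotient 375 and remainder 0.
(17 + 0) mod 102 = 17.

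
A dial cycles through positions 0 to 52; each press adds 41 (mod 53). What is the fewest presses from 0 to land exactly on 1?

53 = 1·41 + 12
41 = 3·12 + 5
12 = 2·5 + 2
5 = 2·2 + 1
2 = 2·1 + 0
Back-substituting gives 41·22 ≡ 1 (mod 53).

22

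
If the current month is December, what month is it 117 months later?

117 = 9·12 + 9, so 117 mod 12 = 9.
December + 9 months → September.

September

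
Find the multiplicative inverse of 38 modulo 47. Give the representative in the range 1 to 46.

47 = 1·38 + 9
38 = 4·9 + 2
9 = 4·2 + 1
2 = 2·1 + 0
Back-substituting gives 38·26 ≡ 1 (mod 47).

26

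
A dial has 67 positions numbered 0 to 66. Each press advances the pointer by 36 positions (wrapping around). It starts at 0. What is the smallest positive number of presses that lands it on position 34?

27

36⁻¹ ≡ 54 (mod 67) because 36·54 = 1944 = 29·67 + 1.
So x ≡ 54·34 = 1836 ≡ 27 (mod 67).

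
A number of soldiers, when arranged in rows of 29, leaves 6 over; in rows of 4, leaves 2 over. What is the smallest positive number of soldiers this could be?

x ≡ 2 (mod 4) gives x ∈ {2, 6}.
The first of these with x mod 29 = 6 is 6.

6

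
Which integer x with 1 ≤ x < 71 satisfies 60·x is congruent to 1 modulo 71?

60·58 = 3480 = 49·71 + 1, so 60⁻¹ ≡ 58 (mod 71).

58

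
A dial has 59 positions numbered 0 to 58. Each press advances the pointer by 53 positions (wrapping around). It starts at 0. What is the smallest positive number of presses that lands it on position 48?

51

The inverse of 53 mod 59 is 49 (since 53·49 = 2597 ≡ 1).
So x ≡ 49·48 = 2352 ≡ 51 (mod 59).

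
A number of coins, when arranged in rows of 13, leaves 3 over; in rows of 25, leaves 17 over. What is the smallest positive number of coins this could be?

x ≡ 3 (mod 13) gives x ∈ {3, 16, 29, 42}.
The first of these with x mod 25 = 17 is 42.

42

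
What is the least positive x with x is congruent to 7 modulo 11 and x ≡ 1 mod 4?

x ≡ 1 (mod 4) gives x ∈ {1, 5, 9, 13, 17, 21, 25, 29}.
The first of these with x mod 11 = 7 is 29.

29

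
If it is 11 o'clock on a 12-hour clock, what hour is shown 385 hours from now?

12

Dividing 385 by 12 gives quotient 32 and remainder 1.
11 + 1 → 12 on a 12-hour dial.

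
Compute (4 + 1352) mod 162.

60

1352 = 8·162 + 56, so 1352 mod 162 = 56.
(4 + 56) mod 162 = 60.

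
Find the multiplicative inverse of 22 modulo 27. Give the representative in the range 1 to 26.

22·16 = 352 = 13·27 + 1, so 22⁻¹ ≡ 16 (mod 27).

16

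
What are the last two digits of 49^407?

49

Square-and-reduce mod 100: 49^1≡49, 49^2≡1, 49^4≡1, 49^8≡1, 49^16≡1, 49^32≡1, 49^64≡1, 49^128≡1, 49^256≡1.
Since 407 = 1 + 2 + 4 + 16 + 128 + 256 in binary, 49^407 ≡ 49·1·1·1·1·1 ≡ 49 (mod 100).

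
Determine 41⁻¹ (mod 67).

18

67 = 1·41 + 26
41 = 1·26 + 15
26 = 1·15 + 11
15 = 1·11 + 4
11 = 2·4 + 3
4 = 1·3 + 1
3 = 3·1 + 0
Back-substituting gives 41·18 ≡ 1 (mod 67).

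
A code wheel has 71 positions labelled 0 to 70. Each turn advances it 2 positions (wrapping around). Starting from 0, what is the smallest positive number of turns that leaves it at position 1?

71 = 35·2 + 1
2 = 2·1 + 0
Back-substituting gives 2·36 ≡ 1 (mod 71).

36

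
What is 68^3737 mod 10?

8

Last digits of 8^n: 8, 4, 2, 6 (period 4).
3737 leaves remainder 1 on division by 4, so 68^3737 ends in 8.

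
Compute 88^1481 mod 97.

73

By repeated squaring mod 97: 88^1≡88, 88^2≡81, 88^4≡62, 88^8≡61, 88^16≡35, 88^32≡61, 88^64≡35, 88^128≡61, 88^256≡35, 88^512≡61, 88^1024≡35.
Since 1481 = 1 + 8 + 64 + 128 + 256 + 1024 in binary, 88^1481 ≡ 88·61·35·61·35·35 ≡ 73 (mod 97).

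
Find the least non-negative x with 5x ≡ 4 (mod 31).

The inverse of 5 mod 31 is 25 (since 5·25 = 125 ≡ 1).
Multiplying both sides by 25: x ≡ 25·4 = 100 ≡ 7 (mod 31).

7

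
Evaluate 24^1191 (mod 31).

27

Successive squares of 24 mod 31: 24^1≡24, 24^2≡18, 24^4≡14, 24^8≡10, 24^16≡7, 24^32≡18, 24^64≡14, 24^128≡10, 24^256≡7, 24^512≡18, 24^1024≡14.
Since 1191 = 1 + 2 + 4 + 32 + 128 + 1024 in binary, 24^1191 ≡ 24·18·14·18·10·14 ≡ 27 (mod 31).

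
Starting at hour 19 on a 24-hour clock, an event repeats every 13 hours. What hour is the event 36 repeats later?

36·13 = 468.
Dividing 468 by 24 gives quotient 19 and remainder 12.
(19 + 12) mod 24 = 7.

7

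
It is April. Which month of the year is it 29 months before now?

29 mod 12 = 5 (since 2·12 = 24).
April − 5 months → November.

November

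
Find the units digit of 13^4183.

Powers of 3 mod 10 repeat with period 4: 3, 9, 7, 1.
4183 leaves remainder 3 on division by 4, so 13^4183 ends in 7.

7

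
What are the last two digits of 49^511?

Square-and-reduce mod 100: 49^1≡49, 49^2≡1, 49^4≡1, 49^8≡1, 49^16≡1, 49^32≡1, 49^64≡1, 49^128≡1, 49^256≡1.
Since 511 = 1 + 2 + 4 + 8 + 16 + 32 + 64 + 128 + 256 in binary, 49^511 ≡ 49·1·1·1·1·1·1·1·1 ≡ 49 (mod 100).

49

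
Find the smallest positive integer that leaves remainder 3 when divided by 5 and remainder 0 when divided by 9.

x ≡ 3 (mod 5) gives x ∈ {3, 8, 13, 18}.
The first of these with x mod 9 = 0 is 18.

18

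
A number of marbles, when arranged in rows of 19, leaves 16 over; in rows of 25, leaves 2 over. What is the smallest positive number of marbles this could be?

377

Since 25·16 ≡ 1 (mod 19), take x = 2 + 25·((16−2)·16 mod 19) = 2 + 25·15 = 377.
Check: 377 mod 19 = 16, 377 mod 25 = 2.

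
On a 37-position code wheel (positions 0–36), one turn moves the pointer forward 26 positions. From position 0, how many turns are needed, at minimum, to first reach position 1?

10

37 = 1·26 + 11
26 = 2·11 + 4
11 = 2·4 + 3
4 = 1·3 + 1
3 = 3·1 + 0
Back-substituting gives 26·10 ≡ 1 (mod 37).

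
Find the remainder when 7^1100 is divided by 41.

Square-and-reduce mod 41: 7^1≡7, 7^2≡8, 7^4≡23, 7^8≡37, 7^16≡16, 7^32≡10, 7^64≡18, 7^128≡37, 7^256≡16, 7^512≡10, 7^1024≡18.
1100 = 4 + 8 + 64 + 1024, so 7^1100 ≡ 23·37·18·18 ≡ 40 (mod 41).

40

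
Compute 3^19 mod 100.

67

By repeated squaring mod 100: 3^1≡3, 3^2≡9, 3^4≡81, 3^8≡61, 3^16≡21.
Since 19 = 1 + 2 + 16 in binary, 3^19 ≡ 3·9·21 ≡ 67 (mod 100).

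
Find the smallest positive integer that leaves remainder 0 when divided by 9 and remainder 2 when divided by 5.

x ≡ 2 (mod 5) gives x ∈ {2, 7, 12, 17, 22, 27}.
The first of these with x mod 9 = 0 is 27.

27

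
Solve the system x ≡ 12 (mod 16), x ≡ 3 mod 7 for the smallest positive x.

Since 7·7 ≡ 1 (mod 16), take x = 3 + 7·((12−3)·7 mod 16) = 3 + 7·15 = 108.
Check: 108 mod 16 = 12, 108 mod 7 = 3.

108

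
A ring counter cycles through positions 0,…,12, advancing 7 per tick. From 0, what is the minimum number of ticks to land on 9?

7⁻¹ ≡ 2 (mod 13) because 7·2 = 14 = 1·13 + 1.
Multiplying both sides by 2: x ≡ 2·9 = 18 ≡ 5 (mod 13).
Check: 7·5 = 35 = 2·13 + 9.

5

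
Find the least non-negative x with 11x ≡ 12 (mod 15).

11⁻¹ ≡ 11 (mod 15) because 11·11 = 121 = 8·15 + 1.
Multiplying both sides by 11: x ≡ 11·12 = 132 ≡ 12 (mod 15).

12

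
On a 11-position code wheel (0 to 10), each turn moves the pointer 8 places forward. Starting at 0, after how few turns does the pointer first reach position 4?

8⁻¹ ≡ 7 (mod 11) because 8·7 = 56 = 5·11 + 1.
Multiplying both sides by 7: x ≡ 7·4 = 28 ≡ 6 (mod 11).
Check: 8·6 = 48 = 4·11 + 4.

6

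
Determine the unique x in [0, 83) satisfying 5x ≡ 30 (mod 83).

6

5⁻¹ ≡ 50 (mod 83) because 5·50 = 250 = 3·83 + 1.
Multiplying both sides by 50: x ≡ 50·30 = 1500 ≡ 6 (mod 83).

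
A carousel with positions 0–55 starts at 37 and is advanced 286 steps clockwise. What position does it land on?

Dividing 286 by 56 gives quotient 5 and remainder 6.
(37 + 6) mod 56 = 43.

43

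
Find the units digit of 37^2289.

7

The units digit of 37^n cycles with period 4: 7, 9, 3, 1, …
2289 leaves remainder 1 on division by 4, so 37^2289 ends in 7.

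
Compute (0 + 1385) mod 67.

1385 mod 67 = 45 (since 20·67 = 1340).
(0 + 45) mod 67 = 45.

45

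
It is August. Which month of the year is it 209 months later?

January

Dividing 209 by 12 gives quotient 17 and remainder 5.
August + 5 months → January.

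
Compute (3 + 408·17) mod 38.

23

408·17 = 6936.
Dividing 6936 by 38 gives quotient 182 and remainder 20.
(3 + 20) mod 38 = 23.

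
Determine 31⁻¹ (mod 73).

33

73 = 2·31 + 11
31 = 2·11 + 9
11 = 1·9 + 2
9 = 4·2 + 1
2 = 2·1 + 0
Back-substituting gives 31·33 ≡ 1 (mod 73).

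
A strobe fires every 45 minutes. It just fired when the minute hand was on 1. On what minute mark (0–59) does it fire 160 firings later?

160·45 = 7200.
7200 mod 60 = 0 (since 120·60 = 7200).
(1 + 0) mod 60 = 1.

1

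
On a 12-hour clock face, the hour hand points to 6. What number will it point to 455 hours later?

5

455 − 37·12 = 11, so 455 ≡ 11 (mod 12).
6 + 11 → 5 on a 12-hour dial.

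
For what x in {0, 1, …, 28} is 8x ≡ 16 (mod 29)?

The inverse of 8 mod 29 is 11 (since 8·11 = 88 ≡ 1).
So x ≡ 11·16 = 176 ≡ 2 (mod 29).

2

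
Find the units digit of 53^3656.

1

Powers of 3 mod 10 repeat with period 4: 3, 9, 7, 1.
3656 leaves remainder 0 on division by 4, so 53^3656 ends in 1.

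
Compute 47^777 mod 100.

87

Square-and-reduce mod 100: 47^1≡47, 47^2≡9, 47^4≡81, 47^8≡61, 47^16≡21, 47^32≡41, 47^64≡81, 47^128≡61, 47^256≡21, 47^512≡41.
Since 777 = 1 + 8 + 256 + 512 in binary, 47^777 ≡ 47·61·21·41 ≡ 87 (mod 100).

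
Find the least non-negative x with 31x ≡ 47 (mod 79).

27

The inverse of 31 mod 79 is 51 (since 31·51 = 1581 ≡ 1).
So x ≡ 51·47 = 2397 ≡ 27 (mod 79).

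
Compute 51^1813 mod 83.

16

Square-and-reduce mod 83: 51^1≡51, 51^2≡28, 51^4≡37, 51^8≡41, 51^16≡21, 51^32≡26, 51^64≡12, 51^128≡61, 51^256≡69, 51^512≡30, 51^1024≡70.
1813 = 1 + 4 + 16 + 256 + 512 + 1024, so 51^1813 ≡ 51·37·21·69·30·70 ≡ 16 (mod 83).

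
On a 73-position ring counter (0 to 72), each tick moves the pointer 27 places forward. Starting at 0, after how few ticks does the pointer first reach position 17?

52

The inverse of 27 mod 73 is 46 (since 27·46 = 1242 ≡ 1).
So x ≡ 46·17 = 782 ≡ 52 (mod 73).
Check: 27·52 = 1404 = 19·73 + 17.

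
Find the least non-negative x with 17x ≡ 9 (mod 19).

5

The inverse of 17 mod 19 is 9 (since 17·9 = 153 ≡ 1).
So x ≡ 9·9 = 81 ≡ 5 (mod 19).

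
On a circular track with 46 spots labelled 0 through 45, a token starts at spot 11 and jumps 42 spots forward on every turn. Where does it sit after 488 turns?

488·42 = 20496.
20496 − 445·46 = 26, so 20496 ≡ 26 (mod 46).
(11 + 26) mod 46 = 37.

37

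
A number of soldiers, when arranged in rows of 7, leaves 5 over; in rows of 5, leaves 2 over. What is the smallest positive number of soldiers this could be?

x ≡ 2 (mod 5) gives x ∈ {2, 7, 12}.
The first of these with x mod 7 = 5 is 12.

12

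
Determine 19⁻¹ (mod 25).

19·4 = 76 = 3·25 + 1, so 19⁻¹ ≡ 4 (mod 25).

4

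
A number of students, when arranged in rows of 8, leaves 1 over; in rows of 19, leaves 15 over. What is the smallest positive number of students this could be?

x ≡ 1 (mod 8) gives x ∈ {1, 9, 17, 25, 33, 41, 49, 57, …}.
The first of these with x mod 19 = 15 is 129.

129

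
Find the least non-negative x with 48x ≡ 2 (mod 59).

48⁻¹ ≡ 16 (mod 59) because 48·16 = 768 = 13·59 + 1.
Multiplying both sides by 16: x ≡ 16·2 = 32 ≡ 32 (mod 59).

32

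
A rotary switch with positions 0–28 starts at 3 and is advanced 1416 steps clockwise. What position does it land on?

Dividing 1416 by 29 gives quotient 48 and remainder 24.
(3 + 24) mod 29 = 27.

27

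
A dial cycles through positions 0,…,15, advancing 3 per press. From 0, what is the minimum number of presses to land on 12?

3⁻¹ ≡ 11 (mod 16) because 3·11 = 33 = 2·16 + 1.
Multiplying both sides by 11: x ≡ 11·12 = 132 ≡ 4 (mod 16).
Check: 3·4 = 12 = 0·16 + 12.

4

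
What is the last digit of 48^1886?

4

Powers of 8 mod 10 repeat with period 4: 8, 4, 2, 6.
1886 mod 4 = 2, so the last digit matches 8^2 = 4.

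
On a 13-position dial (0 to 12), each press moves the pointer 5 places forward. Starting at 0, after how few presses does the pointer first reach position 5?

1

5⁻¹ ≡ 8 (mod 13) because 5·8 = 40 = 3·13 + 1.
So x ≡ 8·5 = 40 ≡ 1 (mod 13).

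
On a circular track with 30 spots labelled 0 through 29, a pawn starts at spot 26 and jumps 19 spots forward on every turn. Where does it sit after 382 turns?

24

382·19 = 7258.
7258 mod 30 = 28 (since 241·30 = 7230).
(26 + 28) mod 30 = 24.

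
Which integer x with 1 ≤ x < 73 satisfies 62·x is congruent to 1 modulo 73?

53

62·53 = 3286 = 45·73 + 1, so 62⁻¹ ≡ 53 (mod 73).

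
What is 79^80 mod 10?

Powers of 9 mod 10 repeat with period 2: 9, 1.
80 mod 2 = 0, so the last digit matches 9^2 = 1.

1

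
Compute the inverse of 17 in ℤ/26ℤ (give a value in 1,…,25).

17·23 = 391 = 15·26 + 1, so 17⁻¹ ≡ 23 (mod 26).

23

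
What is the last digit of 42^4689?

2

Last digits of 2^n: 2, 4, 8, 6 (period 4).
4689 mod 4 = 1, so the last digit matches 2^1 = 2.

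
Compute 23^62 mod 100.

29

Square-and-reduce mod 100: 23^1≡23, 23^2≡29, 23^4≡41, 23^8≡81, 23^16≡61, 23^32≡21.
62 = 2 + 4 + 8 + 16 + 32, so 23^62 ≡ 29·41·81·61·21 ≡ 29 (mod 100).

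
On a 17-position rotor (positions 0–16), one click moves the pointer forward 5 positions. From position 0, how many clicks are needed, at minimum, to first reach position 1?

17 = 3·5 + 2
5 = 2·2 + 1
2 = 2·1 + 0
Back-substituting gives 5·7 ≡ 1 (mod 17).

7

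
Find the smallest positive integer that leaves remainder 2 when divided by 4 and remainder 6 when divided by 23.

6

x ≡ 2 (mod 4) gives x ∈ {2, 6}.
The first of these with x mod 23 = 6 is 6.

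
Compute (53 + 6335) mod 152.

4

Dividing 6335 by 152 gives quotient 41 and remainder 103.
(53 + 103) mod 152 = 4.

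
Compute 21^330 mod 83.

By repeated squaring mod 83: 21^1≡21, 21^2≡26, 21^4≡12, 21^8≡61, 21^16≡69, 21^32≡30, 21^64≡70, 21^128≡3, 21^256≡9.
Since 330 = 2 + 8 + 64 + 256 in binary, 21^330 ≡ 26·61·70·9 ≡ 26 (mod 83).

26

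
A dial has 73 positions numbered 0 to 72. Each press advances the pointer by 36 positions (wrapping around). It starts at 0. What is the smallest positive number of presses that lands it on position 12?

The inverse of 36 mod 73 is 71 (since 36·71 = 2556 ≡ 1).
Multiplying both sides by 71: x ≡ 71·12 = 852 ≡ 49 (mod 73).

49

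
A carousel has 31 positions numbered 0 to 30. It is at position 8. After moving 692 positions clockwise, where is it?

18

692 mod 31 = 10 (since 22·31 = 682).
(8 + 10) mod 31 = 18.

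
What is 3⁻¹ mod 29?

29 = 9·3 + 2
3 = 1·2 + 1
2 = 2·1 + 0
Back-substituting gives 3·10 ≡ 1 (mod 29).

10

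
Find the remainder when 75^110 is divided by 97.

96

By repeated squaring mod 97: 75^1≡75, 75^2≡96, 75^4≡1, 75^8≡1, 75^16≡1, 75^32≡1, 75^64≡1.
110 = 2 + 4 + 8 + 32 + 64, so 75^110 ≡ 96·1·1·1·1 ≡ 96 (mod 97).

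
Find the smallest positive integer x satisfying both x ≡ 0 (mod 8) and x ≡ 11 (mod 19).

x ≡ 0 (mod 8) gives x ∈ {0, 8, 16, 24, 32, 40, 48, 56, …}.
The first of these with x mod 19 = 11 is 144.

144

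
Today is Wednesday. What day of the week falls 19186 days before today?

Dividing 19186 by 7 gives quotient 2740 and remainder 6.
Wednesday − 6 days → Thursday.

Thursday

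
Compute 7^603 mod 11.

Square-and-reduce mod 11: 7^1≡7, 7^2≡5, 7^4≡3, 7^8≡9, 7^16≡4, 7^32≡5, 7^64≡3, 7^128≡9, 7^256≡4, 7^512≡5.
Since 603 = 1 + 2 + 8 + 16 + 64 + 512 in binary, 7^603 ≡ 7·5·9·4·3·5 ≡ 2 (mod 11).

2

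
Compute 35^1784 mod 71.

Successive squares of 35 mod 71: 35^1≡35, 35^2≡18, 35^4≡40, 35^8≡38, 35^16≡24, 35^32≡8, 35^64≡64, 35^128≡49, 35^256≡58, 35^512≡27, 35^1024≡19.
Since 1784 = 8 + 16 + 32 + 64 + 128 + 512 + 1024 in binary, 35^1784 ≡ 38·24·8·64·49·27·19 ≡ 2 (mod 71).

2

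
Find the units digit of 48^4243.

2

The units digit of 48^n cycles with period 4: 8, 4, 2, 6, …
4243 mod 4 = 3, so the last digit matches 8^3 = 2.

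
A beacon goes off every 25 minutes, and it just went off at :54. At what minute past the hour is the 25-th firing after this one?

25·25 = 625.
Dividing 625 by 60 gives quotient 10 and remainder 25.
(54 + 25) mod 60 = 19.

19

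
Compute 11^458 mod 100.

81

Square-and-reduce mod 100: 11^1≡11, 11^2≡21, 11^4≡41, 11^8≡81, 11^16≡61, 11^32≡21, 11^64≡41, 11^128≡81, 11^256≡61.
458 = 2 + 8 + 64 + 128 + 256, so 11^458 ≡ 21·81·41·81·61 ≡ 81 (mod 100).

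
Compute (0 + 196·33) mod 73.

44

196·33 = 6468.
Dividing 6468 by 73 gives quotient 88 and remainder 44.
(0 + 44) mod 73 = 44.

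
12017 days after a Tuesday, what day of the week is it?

Sunday

Dividing 12017 by 7 gives quotient 1716 and remainder 5.
Tuesday + 5 days → Sunday.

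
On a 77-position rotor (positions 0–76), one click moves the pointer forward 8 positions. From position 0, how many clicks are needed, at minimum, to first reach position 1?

8·29 = 232 = 3·77 + 1, so 8⁻¹ ≡ 29 (mod 77).

29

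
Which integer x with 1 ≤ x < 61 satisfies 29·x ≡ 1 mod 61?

61 = 2·29 + 3
29 = 9·3 + 2
3 = 1·2 + 1
2 = 2·1 + 0
Back-substituting gives 29·40 ≡ 1 (mod 61).

40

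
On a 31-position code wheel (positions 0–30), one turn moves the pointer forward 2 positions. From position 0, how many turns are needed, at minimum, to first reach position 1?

2·16 = 32 = 1·31 + 1, so 2⁻¹ ≡ 16 (mod 31).

16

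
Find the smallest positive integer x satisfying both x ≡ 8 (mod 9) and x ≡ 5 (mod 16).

x ≡ 8 (mod 9) gives x ∈ {8, 17, 26, 35, 44, 53}.
The first of these with x mod 16 = 5 is 53.

53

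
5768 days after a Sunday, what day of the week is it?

5768 = 824·7 + 0, so 5768 mod 7 = 0.
Sunday + 0 days → Sunday.

Sunday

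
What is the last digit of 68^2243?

Powers of 8 mod 10 repeat with period 4: 8, 4, 2, 6.
2243 leaves remainder 3 on division by 4, so 68^2243 ends in 2.

2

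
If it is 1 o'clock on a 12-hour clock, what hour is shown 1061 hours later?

6

1061 − 88·12 = 5, so 1061 ≡ 5 (mod 12).
1 + 5 → 6 on a 12-hour dial.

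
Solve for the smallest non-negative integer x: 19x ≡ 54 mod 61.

51

The inverse of 19 mod 61 is 45 (since 19·45 = 855 ≡ 1).
Multiplying both sides by 45: x ≡ 45·54 = 2430 ≡ 51 (mod 61).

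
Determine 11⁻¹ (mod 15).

15 = 1·11 + 4
11 = 2·4 + 3
4 = 1·3 + 1
3 = 3·1 + 0
Back-substituting gives 11·11 ≡ 1 (mod 15).

11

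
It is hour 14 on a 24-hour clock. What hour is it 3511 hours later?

3511 mod 24 = 7 (since 146·24 = 3504).
(14 + 7) mod 24 = 21.

21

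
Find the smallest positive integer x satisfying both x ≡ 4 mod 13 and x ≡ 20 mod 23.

43

x ≡ 4 (mod 13) gives x ∈ {4, 17, 30, 43}.
The first of these with x mod 23 = 20 is 43.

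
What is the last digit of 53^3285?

The units digit of 53^n cycles with period 4: 3, 9, 7, 1, …
3285 mod 4 = 1, so the last digit matches 3^1 = 3.

3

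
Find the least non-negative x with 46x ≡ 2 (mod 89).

46⁻¹ ≡ 60 (mod 89) because 46·60 = 2760 = 31·89 + 1.
So x ≡ 60·2 = 120 ≡ 31 (mod 89).

31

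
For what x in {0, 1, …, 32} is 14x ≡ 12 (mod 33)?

The inverse of 14 mod 33 is 26 (since 14·26 = 364 ≡ 1).
Multiplying both sides by 26: x ≡ 26·12 = 312 ≡ 15 (mod 33).

15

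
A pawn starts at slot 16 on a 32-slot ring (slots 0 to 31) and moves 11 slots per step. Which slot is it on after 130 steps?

6

130·11 = 1430.
1430 mod 32 = 22 (since 44·32 = 1408).
(16 + 22) mod 32 = 6.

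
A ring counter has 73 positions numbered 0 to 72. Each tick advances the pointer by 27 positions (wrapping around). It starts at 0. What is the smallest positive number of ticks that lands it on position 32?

12

The inverse of 27 mod 73 is 46 (since 27·46 = 1242 ≡ 1).
So x ≡ 46·32 = 1472 ≡ 12 (mod 73).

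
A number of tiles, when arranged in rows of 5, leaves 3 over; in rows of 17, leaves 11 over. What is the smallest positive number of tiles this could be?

28

Since 17·3 ≡ 1 (mod 5), take x = 11 + 17·((3−11)·3 mod 5) = 11 + 17·1 = 28.
Check: 28 mod 5 = 3, 28 mod 17 = 11.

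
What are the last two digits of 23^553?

Successive squares of 23 mod 100: 23^1≡23, 23^2≡29, 23^4≡41, 23^8≡81, 23^16≡61, 23^32≡21, 23^64≡41, 23^128≡81, 23^256≡61, 23^512≡21.
Since 553 = 1 + 8 + 32 + 512 in binary, 23^553 ≡ 23·81·21·21 ≡ 83 (mod 100).

83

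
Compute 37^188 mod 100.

Successive squares of 37 mod 100: 37^1≡37, 37^2≡69, 37^4≡61, 37^8≡21, 37^16≡41, 37^32≡81, 37^64≡61, 37^128≡21.
Since 188 = 4 + 8 + 16 + 32 + 128 in binary, 37^188 ≡ 61·21·41·81·21 ≡ 21 (mod 100).

21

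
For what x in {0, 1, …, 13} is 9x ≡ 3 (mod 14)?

The inverse of 9 mod 14 is 11 (since 9·11 = 99 ≡ 1).
Multiplying both sides by 11: x ≡ 11·3 = 33 ≡ 5 (mod 14).

5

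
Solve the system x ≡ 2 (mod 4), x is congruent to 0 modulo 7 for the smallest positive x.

Since 7·3 ≡ 1 (mod 4), take x = 0 + 7·((2−0)·3 mod 4) = 0 + 7·2 = 14.
Check: 14 mod 4 = 2, 14 mod 7 = 0.

14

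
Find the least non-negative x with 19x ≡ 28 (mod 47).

46

The inverse of 19 mod 47 is 5 (since 19·5 = 95 ≡ 1).
Multiplying both sides by 5: x ≡ 5·28 = 140 ≡ 46 (mod 47).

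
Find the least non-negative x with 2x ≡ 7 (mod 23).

15

2⁻¹ ≡ 12 (mod 23) because 2·12 = 24 = 1·23 + 1.
So x ≡ 12·7 = 84 ≡ 15 (mod 23).
Check: 2·15 = 30 = 1·23 + 7.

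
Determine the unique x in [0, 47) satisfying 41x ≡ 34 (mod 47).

41⁻¹ ≡ 39 (mod 47) because 41·39 = 1599 = 34·47 + 1.
So x ≡ 39·34 = 1326 ≡ 10 (mod 47).
Check: 41·10 = 410 = 8·47 + 34.

10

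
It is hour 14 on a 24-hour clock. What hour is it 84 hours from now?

2

Dividing 84 by 24 gives quotient 3 and remainder 12.
(14 + 12) mod 24 = 2.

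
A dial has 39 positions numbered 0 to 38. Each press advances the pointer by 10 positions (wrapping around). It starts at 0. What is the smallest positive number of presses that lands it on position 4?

16

10⁻¹ ≡ 4 (mod 39) because 10·4 = 40 = 1·39 + 1.
Multiplying both sides by 4: x ≡ 4·4 = 16 ≡ 16 (mod 39).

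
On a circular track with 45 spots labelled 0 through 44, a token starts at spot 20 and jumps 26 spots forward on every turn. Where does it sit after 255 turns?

35

255·26 = 6630.
6630 = 147·45 + 15, so 6630 mod 45 = 15.
(20 + 15) mod 45 = 35.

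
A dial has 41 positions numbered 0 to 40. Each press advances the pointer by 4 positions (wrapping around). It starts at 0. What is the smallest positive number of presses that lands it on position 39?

4⁻¹ ≡ 31 (mod 41) because 4·31 = 124 = 3·41 + 1.
So x ≡ 31·39 = 1209 ≡ 20 (mod 41).
Check: 4·20 = 80 = 1·41 + 39.

20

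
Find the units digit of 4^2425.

4

Last digits of 4^n: 4, 6 (period 2).
2425 mod 2 = 1, so the last digit matches 4^1 = 4.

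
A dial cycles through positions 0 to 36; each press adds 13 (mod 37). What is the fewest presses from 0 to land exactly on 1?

20

13·20 = 260 = 7·37 + 1, so 13⁻¹ ≡ 20 (mod 37).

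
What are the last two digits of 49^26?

Square-and-reduce mod 100: 49^1≡49, 49^2≡1, 49^4≡1, 49^8≡1, 49^16≡1.
26 = 2 + 8 + 16, so 49^26 ≡ 1·1·1 ≡ 1 (mod 100).

01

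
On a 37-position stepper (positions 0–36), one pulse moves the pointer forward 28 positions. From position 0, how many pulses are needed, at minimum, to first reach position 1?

4

37 = 1·28 + 9
28 = 3·9 + 1
9 = 9·1 + 0
Back-substituting gives 28·4 ≡ 1 (mod 37).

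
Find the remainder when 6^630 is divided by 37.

36

By repeated squaring mod 37: 6^1≡6, 6^2≡36, 6^4≡1, 6^8≡1, 6^16≡1, 6^32≡1, 6^64≡1, 6^128≡1, 6^256≡1, 6^512≡1.
630 = 2 + 4 + 16 + 32 + 64 + 512, so 6^630 ≡ 36·1·1·1·1·1 ≡ 36 (mod 37).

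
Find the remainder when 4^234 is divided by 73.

1

Successive squares of 4 mod 73: 4^1≡4, 4^2≡16, 4^4≡37, 4^8≡55, 4^16≡32, 4^32≡2, 4^64≡4, 4^128≡16.
Since 234 = 2 + 8 + 32 + 64 + 128 in binary, 4^234 ≡ 16·55·2·4·16 ≡ 1 (mod 73).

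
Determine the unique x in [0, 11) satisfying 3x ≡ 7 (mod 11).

3⁻¹ ≡ 4 (mod 11) because 3·4 = 12 = 1·11 + 1.
Multiplying both sides by 4: x ≡ 4·7 = 28 ≡ 6 (mod 11).

6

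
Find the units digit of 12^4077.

2

Powers of 2 mod 10 repeat with period 4: 2, 4, 8, 6.
4077 mod 4 = 1, so the last digit matches 2^1 = 2.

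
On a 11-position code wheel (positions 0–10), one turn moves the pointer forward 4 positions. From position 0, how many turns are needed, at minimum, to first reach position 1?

11 = 2·4 + 3
4 = 1·3 + 1
3 = 3·1 + 0
Back-substituting gives 4·3 ≡ 1 (mod 11).

3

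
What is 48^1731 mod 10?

2

Powers of 8 mod 10 repeat with period 4: 8, 4, 2, 6.
1731 mod 4 = 3, so the last digit matches 8^3 = 2.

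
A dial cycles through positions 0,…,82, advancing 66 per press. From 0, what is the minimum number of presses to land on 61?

55

66⁻¹ ≡ 39 (mod 83) because 66·39 = 2574 = 31·83 + 1.
So x ≡ 39·61 = 2379 ≡ 55 (mod 83).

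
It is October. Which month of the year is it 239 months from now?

239 mod 12 = 11 (since 19·12 = 228).
October + 11 months → September.

September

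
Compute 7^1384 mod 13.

9

By repeated squaring mod 13: 7^1≡7, 7^2≡10, 7^4≡9, 7^8≡3, 7^16≡9, 7^32≡3, 7^64≡9, 7^128≡3, 7^256≡9, 7^512≡3, 7^1024≡9.
Since 1384 = 8 + 32 + 64 + 256 + 1024 in binary, 7^1384 ≡ 3·3·9·9·9 ≡ 9 (mod 13).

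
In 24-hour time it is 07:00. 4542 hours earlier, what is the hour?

1

Dividing 4542 by 24 gives quotient 189 and remainder 6.
(7 − 6) mod 24 = 1.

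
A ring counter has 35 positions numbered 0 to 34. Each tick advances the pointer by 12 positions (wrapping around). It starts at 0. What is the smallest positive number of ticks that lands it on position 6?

18

12⁻¹ ≡ 3 (mod 35) because 12·3 = 36 = 1·35 + 1.
So x ≡ 3·6 = 18 ≡ 18 (mod 35).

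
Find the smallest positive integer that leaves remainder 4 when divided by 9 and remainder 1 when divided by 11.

x ≡ 4 (mod 9) gives x ∈ {4, 13, 22, 31, 40, 49, 58, 67}.
The first of these with x mod 11 = 1 is 67.

67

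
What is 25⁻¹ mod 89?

57

25·57 = 1425 = 16·89 + 1, so 25⁻¹ ≡ 57 (mod 89).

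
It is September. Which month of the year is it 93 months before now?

Dividing 93 by 12 gives quotient 7 and remainder 9.
September − 9 months → December.

December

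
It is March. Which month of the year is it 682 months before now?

May

Dividing 682 by 12 gives quotient 56 and remainder 10.
March − 10 months → May.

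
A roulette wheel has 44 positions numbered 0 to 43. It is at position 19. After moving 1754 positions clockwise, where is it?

1754 mod 44 = 38 (since 39·44 = 1716).
(19 + 38) mod 44 = 13.

13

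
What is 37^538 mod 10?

9

The units digit of 37^n cycles with period 4: 7, 9, 3, 1, …
538 leaves remainder 2 on division by 4, so 37^538 ends in 9.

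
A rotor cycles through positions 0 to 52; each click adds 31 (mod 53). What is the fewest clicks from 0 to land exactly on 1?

31·12 = 372 = 7·53 + 1, so 31⁻¹ ≡ 12 (mod 53).

12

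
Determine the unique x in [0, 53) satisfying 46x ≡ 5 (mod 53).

22

The inverse of 46 mod 53 is 15 (since 46·15 = 690 ≡ 1).
Multiplying both sides by 15: x ≡ 15·5 = 75 ≡ 22 (mod 53).
Check: 46·22 = 1012 = 19·53 + 5.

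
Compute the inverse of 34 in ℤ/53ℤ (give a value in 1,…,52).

39

53 = 1·34 + 19
34 = 1·19 + 15
19 = 1·15 + 4
15 = 3·4 + 3
4 = 1·3 + 1
3 = 3·1 + 0
Back-substituting gives 34·39 ≡ 1 (mod 53).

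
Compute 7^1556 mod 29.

20

Square-and-reduce mod 29: 7^1≡7, 7^2≡20, 7^4≡23, 7^8≡7, 7^16≡20, 7^32≡23, 7^64≡7, 7^128≡20, 7^256≡23, 7^512≡7, 7^1024≡20.
Since 1556 = 4 + 16 + 512 + 1024 in binary, 7^1556 ≡ 23·20·7·20 ≡ 20 (mod 29).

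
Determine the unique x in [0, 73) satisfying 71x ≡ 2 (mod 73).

71⁻¹ ≡ 36 (mod 73) because 71·36 = 2556 = 35·73 + 1.
Multiplying both sides by 36: x ≡ 36·2 = 72 ≡ 72 (mod 73).

72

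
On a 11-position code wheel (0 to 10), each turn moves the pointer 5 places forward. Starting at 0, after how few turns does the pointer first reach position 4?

3

The inverse of 5 mod 11 is 9 (since 5·9 = 45 ≡ 1).
Multiplying both sides by 9: x ≡ 9·4 = 36 ≡ 3 (mod 11).
Check: 5·3 = 15 = 1·11 + 4.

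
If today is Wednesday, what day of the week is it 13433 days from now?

13433 mod 7 = 0 (since 1919·7 = 13433).
Wednesday + 0 days → Wednesday.

Wednesday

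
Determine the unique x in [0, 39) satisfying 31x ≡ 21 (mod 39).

31⁻¹ ≡ 34 (mod 39) because 31·34 = 1054 = 27·39 + 1.
So x ≡ 34·21 = 714 ≡ 12 (mod 39).

12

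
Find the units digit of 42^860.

Last digits of 2^n: 2, 4, 8, 6 (period 4).
860 leaves remainder 0 on division by 4, so 42^860 ends in 6.

6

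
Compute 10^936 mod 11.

1

Successive squares of 10 mod 11: 10^1≡10, 10^2≡1, 10^4≡1, 10^8≡1, 10^16≡1, 10^32≡1, 10^64≡1, 10^128≡1, 10^256≡1, 10^512≡1.
936 = 8 + 32 + 128 + 256 + 512, so 10^936 ≡ 1·1·1·1·1 ≡ 1 (mod 11).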